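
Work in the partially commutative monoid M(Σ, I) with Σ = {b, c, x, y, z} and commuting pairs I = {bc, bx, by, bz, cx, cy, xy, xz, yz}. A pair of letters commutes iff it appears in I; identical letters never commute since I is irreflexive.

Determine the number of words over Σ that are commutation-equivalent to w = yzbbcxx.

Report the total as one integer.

piece 0:y — minimal
piece 1:z — minimal
piece 2:b — minimal
piece 3:b rests on {2:b}
piece 4:c rests on {1:z}
piece 5:x — minimal
piece 6:x rests on {5:x}
minimal pieces: {0:y, 1:z, 2:b, 5:x}
ways to finish when only these pieces remain (= sum over removing one remaining piece with nothing left below it):
  1 left: {0}→1  {3}→1  {4}→1  {6}→1
  2 left: {0,3}→2  {0,4}→2  {0,6}→2  {1,4}→1  {2,3}→1  {3,4}→2  {3,6}→2  {4,6}→2  {5,6}→1
  3 left: {0,1,4}→3  {0,2,3}→3  {0,3,4}→6  {0,3,6}→6  {0,4,6}→6  {0,5,6}→3  {1,3,4}→3  {1,4,6}→3  {2,3,4}→3  {2,3,6}→3  {3,4,6}→6  {3,5,6}→3  {4,5,6}→3
  4 left: {0,1,3,4}→12  {0,1,4,6}→12  {0,2,3,4}→12  {0,2,3,6}→12  {0,3,4,6}→24  {0,3,5,6}→12  {0,4,5,6}→12  {1,2,3,4}→6  {1,3,4,6}→12  {1,4,5,6}→6  {2,3,4,6}→12  {2,3,5,6}→6  {3,4,5,6}→12
  5 left: {0,1,2,3,4}→30  {0,1,3,4,6}→60  {0,1,4,5,6}→30  {0,2,3,4,6}→60  {0,2,3,5,6}→30  {0,3,4,5,6}→60  {1,2,3,4,6}→30  {1,3,4,5,6}→30  {2,3,4,5,6}→30
  placing 0:y first → 90 extensions
  placing 1:z first → 180 extensions
  placing 2:b first → 180 extensions
  placing 5:x first → 180 extensions
total linear extensions = 630

630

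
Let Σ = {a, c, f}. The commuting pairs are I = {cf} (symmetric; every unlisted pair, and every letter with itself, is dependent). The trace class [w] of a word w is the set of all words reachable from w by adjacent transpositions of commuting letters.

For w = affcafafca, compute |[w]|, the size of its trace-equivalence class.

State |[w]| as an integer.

6

0(a) covers ∅
1(f) covers 0:a
2(f) covers 1:f
3(c) covers 0:a
4(a) covers 2:f, 3:c
5(f) covers 4:a
6(a) covers 5:f
7(f) covers 6:a
8(c) covers 6:a
9(a) covers 7:f, 8:c
floor of heap: 0:a
completions by unplaced set U, small U first (add the entries for U minus each lowest piece of U):
  |U|=1: {9}:1
  |U|=2: {7,9}:1  {8,9}:1
  |U|=3: {7,8,9}:2
  |U|=4: {6,7,8,9}:2
  |U|=5: {5,6,7,8,9}:2
  |U|=6: {4,5,6,7,8,9}:2
  |U|=7: {2,4,5,6,7,8,9}:2  {3,4,5,6,7,8,9}:2
  |U|=8: {1,2,4,5,6,7,8,9}:2  {2,3,4,5,6,7,8,9}:4
  start at 0(a): 6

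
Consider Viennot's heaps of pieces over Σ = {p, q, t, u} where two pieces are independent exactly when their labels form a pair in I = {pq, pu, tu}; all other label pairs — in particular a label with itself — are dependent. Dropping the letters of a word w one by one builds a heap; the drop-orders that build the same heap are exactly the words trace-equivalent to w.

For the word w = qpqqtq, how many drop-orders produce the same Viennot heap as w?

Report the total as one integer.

4

0(q) covers ∅
1(p) covers ∅
2(q) covers 0:q
3(q) covers 2:q
4(t) covers 1:p, 3:q
5(q) covers 4:t
floor of heap: 0:q, 1:p
completions by unplaced set U, small U first (add the entries for U minus each lowest piece of U):
  |U|=1: {5}:1
  |U|=2: {4,5}:1
  |U|=3: {1,4,5}:1  {3,4,5}:1
  |U|=4: {1,3,4,5}:2  {2,3,4,5}:1
  start at 0(q): 3
  start at 1(p): 1
sum over floor = 4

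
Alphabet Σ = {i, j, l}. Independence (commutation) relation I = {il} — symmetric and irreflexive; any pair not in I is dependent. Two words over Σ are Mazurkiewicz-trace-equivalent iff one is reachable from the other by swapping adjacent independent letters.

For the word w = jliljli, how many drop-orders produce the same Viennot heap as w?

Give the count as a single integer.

#0=j has no predecessor
#1=l depends on [0:j]
#2=i depends on [0:j]
#3=l depends on [1:l]
#4=j depends on [2:i, 3:l]
#5=l depends on [4:j]
#6=i depends on [4:j]
sources: [0:j]
N(rest) = Σ N(rest − s) over sources s of rest; N(one piece) = 1:
  size 1 → [5]=1  [6]=1
  size 2 → [5,6]=2
  size 3 → [4,5,6]=2
  size 4 → [2,4,5,6]=2  [3,4,5,6]=2
  size 5 → [1,3,4,5,6]=2  [2,3,4,5,6]=4
  first=0(j) contributes 6

6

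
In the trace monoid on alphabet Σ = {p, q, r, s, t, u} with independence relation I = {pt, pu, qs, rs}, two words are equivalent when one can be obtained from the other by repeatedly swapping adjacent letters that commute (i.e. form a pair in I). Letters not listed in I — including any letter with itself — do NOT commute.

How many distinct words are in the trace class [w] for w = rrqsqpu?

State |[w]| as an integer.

0(r) covers ∅
1(r) covers 0:r
2(q) covers 1:r
3(s) covers ∅
4(q) covers 2:q
5(p) covers 3:s, 4:q
6(u) covers 3:s, 4:q
floor of heap: 0:r, 3:s
completions by unplaced set U, small U first (add the entries for U minus each lowest piece of U):
  |U|=1: {5}:1  {6}:1
  |U|=2: {5,6}:2
  |U|=3: {3,5,6}:2  {4,5,6}:2
  |U|=4: {2,4,5,6}:2  {3,4,5,6}:4
  |U|=5: {1,2,4,5,6}:2  {2,3,4,5,6}:6
  start at 0(r): 8
  start at 3(s): 2
sum over floor = 10

10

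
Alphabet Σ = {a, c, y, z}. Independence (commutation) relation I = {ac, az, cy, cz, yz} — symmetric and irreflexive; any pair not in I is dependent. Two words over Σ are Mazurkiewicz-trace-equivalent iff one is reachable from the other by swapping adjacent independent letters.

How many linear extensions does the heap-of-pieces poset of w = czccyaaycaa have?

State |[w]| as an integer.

drop 0:c onto floor
drop 1:z onto floor
drop 2:c onto {0:c}
drop 3:c onto {2:c}
drop 4:y onto floor
drop 5:a onto {4:y}
drop 6:a onto {5:a}
drop 7:y onto {6:a}
drop 8:c onto {3:c}
drop 9:a onto {7:y}
drop 10:a onto {9:a}
ground layer = {0:c, 1:z, 4:y}
drop-orders for the pieces not yet dropped (sum over which currently-grounded one goes next):
  1 to go: {1} 1  {8} 1  {10} 1
  2 to go: {1,8} 2  {1,10} 2  {3,8} 1  {8,10} 2  {9,10} 1
  3 to go: {1,3,8} 3  {1,8,10} 6  {1,9,10} 3  {2,3,8} 1  {3,8,10} 3  {7,9,10} 1  {8,9,10} 3
  4 to go: {0,2,3,8} 1  {1,2,3,8} 4  {1,3,8,10} 12  {1,7,9,10} 4  {1,8,9,10} 12  {2,3,8,10} 4  {3,8,9,10} 6  {6,7,9,10} 1  {7,8,9,10} 4
  5 to go: {0,1,2,3,8} 5  {0,2,3,8,10} 5  {1,2,3,8,10} 20  {1,3,8,9,10} 30  {1,6,7,9,10} 5  {1,7,8,9,10} 20  {2,3,8,9,10} 10  {3,7,8,9,10} 10  {5,6,7,9,10} 1  {6,7,8,9,10} 5
  6 to go: {0,1,2,3,8,10} 30  {0,2,3,8,9,10} 15  {1,2,3,8,9,10} 60  {1,3,7,8,9,10} 60  {1,5,6,7,9,10} 6  {1,6,7,8,9,10} 30  {2,3,7,8,9,10} 20  {3,6,7,8,9,10} 15  {4,5,6,7,9,10} 1  {5,6,7,8,9,10} 6
  7 to go: {0,1,2,3,8,9,10} 105  {0,2,3,7,8,9,10} 35  {1,2,3,7,8,9,10} 140  {1,3,6,7,8,9,10} 105  {1,4,5,6,7,9,10} 7  {1,5,6,7,8,9,10} 42  {2,3,6,7,8,9,10} 35  {3,5,6,7,8,9,10} 21  {4,5,6,7,8,9,10} 7
  8 to go: {0,1,2,3,7,8,9,10} 280  {0,2,3,6,7,8,9,10} 70  {1,2,3,6,7,8,9,10} 280  {1,3,5,6,7,8,9,10} 168  {1,4,5,6,7,8,9,10} 56  {2,3,5,6,7,8,9,10} 56  {3,4,5,6,7,8,9,10} 28
  9 to go: {0,1,2,3,6,7,8,9,10} 630  {0,2,3,5,6,7,8,9,10} 126  {1,2,3,5,6,7,8,9,10} 504  {1,3,4,5,6,7,8,9,10} 252  {2,3,4,5,6,7,8,9,10} 84
  if 0:c drops first: 840 orders
  if 1:z drops first: 210 orders
  if 4:y drops first: 1260 orders
heap linearizations: 2310

2310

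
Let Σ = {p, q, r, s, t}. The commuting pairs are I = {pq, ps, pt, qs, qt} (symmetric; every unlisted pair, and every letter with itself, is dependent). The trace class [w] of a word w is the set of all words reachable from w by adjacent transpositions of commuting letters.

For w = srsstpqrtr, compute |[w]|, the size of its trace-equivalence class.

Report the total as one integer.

0(s) covers ∅
1(r) covers 0:s
2(s) covers 1:r
3(s) covers 2:s
4(t) covers 3:s
5(p) covers 1:r
6(q) covers 1:r
7(r) covers 4:t, 5:p, 6:q
8(t) covers 7:r
9(r) covers 8:t
floor of heap: 0:s
completions by unplaced set U, small U first (add the entries for U minus each lowest piece of U):
  |U|=1: {9}:1
  |U|=2: {8,9}:1
  |U|=3: {7,8,9}:1
  |U|=4: {4,7,8,9}:1  {5,7,8,9}:1  {6,7,8,9}:1
  |U|=5: {3,4,7,8,9}:1  {4,5,7,8,9}:2  {4,6,7,8,9}:2  {5,6,7,8,9}:2
  |U|=6: {2,3,4,7,8,9}:1  {3,4,5,7,8,9}:3  {3,4,6,7,8,9}:3  {4,5,6,7,8,9}:6
  |U|=7: {2,3,4,5,7,8,9}:4  {2,3,4,6,7,8,9}:4  {3,4,5,6,7,8,9}:12
  |U|=8: {2,3,4,5,6,7,8,9}:20
  start at 0(s): 20

20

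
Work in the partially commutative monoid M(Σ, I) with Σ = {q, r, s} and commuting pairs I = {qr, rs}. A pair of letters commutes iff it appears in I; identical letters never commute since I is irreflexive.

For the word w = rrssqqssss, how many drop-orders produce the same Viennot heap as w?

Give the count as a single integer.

45

piece 0:r — minimal
piece 1:r rests on {0:r}
piece 2:s — minimal
piece 3:s rests on {2:s}
piece 4:q rests on {3:s}
piece 5:q rests on {4:q}
piece 6:s rests on {5:q}
piece 7:s rests on {6:s}
piece 8:s rests on {7:s}
piece 9:s rests on {8:s}
minimal pieces: {0:r, 2:s}
ways to finish when only these pieces remain (= sum over removing one remaining piece with nothing left below it):
  1 left: {1}→1  {9}→1
  2 left: {0,1}→1  {1,9}→2  {8,9}→1
  3 left: {0,1,9}→3  {1,8,9}→3  {7,8,9}→1
  4 left: {0,1,8,9}→6  {1,7,8,9}→4  {6,7,8,9}→1
  5 left: {0,1,7,8,9}→10  {1,6,7,8,9}→5  {5,6,7,8,9}→1
  6 left: {0,1,6,7,8,9}→15  {1,5,6,7,8,9}→6  {4,5,6,7,8,9}→1
  7 left: {0,1,5,6,7,8,9}→21  {1,4,5,6,7,8,9}→7  {3,4,5,6,7,8,9}→1
  8 left: {0,1,4,5,6,7,8,9}→28  {1,3,4,5,6,7,8,9}→8  {2,3,4,5,6,7,8,9}→1
  placing 0:r first → 9 extensions
  placing 2:s first → 36 extensions
total linear extensions = 45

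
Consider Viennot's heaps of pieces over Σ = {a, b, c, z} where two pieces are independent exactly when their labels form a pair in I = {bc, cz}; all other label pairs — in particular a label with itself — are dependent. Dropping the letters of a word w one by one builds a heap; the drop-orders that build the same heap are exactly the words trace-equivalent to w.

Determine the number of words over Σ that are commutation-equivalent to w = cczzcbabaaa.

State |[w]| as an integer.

20

drop 0:c onto floor
drop 1:c onto {0:c}
drop 2:z onto floor
drop 3:z onto {2:z}
drop 4:c onto {1:c}
drop 5:b onto {3:z}
drop 6:a onto {4:c, 5:b}
drop 7:b onto {6:a}
drop 8:a onto {7:b}
drop 9:a onto {8:a}
drop 10:a onto {9:a}
ground layer = {0:c, 2:z}
drop-orders for the pieces not yet dropped (sum over which currently-grounded one goes next):
  1 to go: {10} 1
  2 to go: {9,10} 1
  3 to go: {8,9,10} 1
  4 to go: {7,8,9,10} 1
  5 to go: {6,7,8,9,10} 1
  6 to go: {4,6,7,8,9,10} 1  {5,6,7,8,9,10} 1
  7 to go: {1,4,6,7,8,9,10} 1  {3,5,6,7,8,9,10} 1  {4,5,6,7,8,9,10} 2
  8 to go: {0,1,4,6,7,8,9,10} 1  {1,4,5,6,7,8,9,10} 3  {2,3,5,6,7,8,9,10} 1  {3,4,5,6,7,8,9,10} 3
  9 to go: {0,1,4,5,6,7,8,9,10} 4  {1,3,4,5,6,7,8,9,10} 6  {2,3,4,5,6,7,8,9,10} 4
  if 0:c drops first: 10 orders
  if 2:z drops first: 10 orders
heap linearizations: 20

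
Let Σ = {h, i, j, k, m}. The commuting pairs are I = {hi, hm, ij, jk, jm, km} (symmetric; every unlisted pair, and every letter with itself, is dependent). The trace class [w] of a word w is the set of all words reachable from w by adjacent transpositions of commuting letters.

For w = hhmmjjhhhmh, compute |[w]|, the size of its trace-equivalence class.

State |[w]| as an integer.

drop 0:h onto floor
drop 1:h onto {0:h}
drop 2:m onto floor
drop 3:m onto {2:m}
drop 4:j onto {1:h}
drop 5:j onto {4:j}
drop 6:h onto {5:j}
drop 7:h onto {6:h}
drop 8:h onto {7:h}
drop 9:m onto {3:m}
drop 10:h onto {8:h}
ground layer = {0:h, 2:m}
drop-orders for the pieces not yet dropped (sum over which currently-grounded one goes next):
  1 to go: {9} 1  {10} 1
  2 to go: {3,9} 1  {8,10} 1  {9,10} 2
  3 to go: {2,3,9} 1  {3,9,10} 3  {7,8,10} 1  {8,9,10} 3
  4 to go: {2,3,9,10} 4  {3,8,9,10} 6  {6,7,8,10} 1  {7,8,9,10} 4
  5 to go: {2,3,8,9,10} 10  {3,7,8,9,10} 10  {5,6,7,8,10} 1  {6,7,8,9,10} 5
  6 to go: {2,3,7,8,9,10} 20  {3,6,7,8,9,10} 15  {4,5,6,7,8,10} 1  {5,6,7,8,9,10} 6
  7 to go: {1,4,5,6,7,8,10} 1  {2,3,6,7,8,9,10} 35  {3,5,6,7,8,9,10} 21  {4,5,6,7,8,9,10} 7
  8 to go: {0,1,4,5,6,7,8,10} 1  {1,4,5,6,7,8,9,10} 8  {2,3,5,6,7,8,9,10} 56  {3,4,5,6,7,8,9,10} 28
  9 to go: {0,1,4,5,6,7,8,9,10} 9  {1,3,4,5,6,7,8,9,10} 36  {2,3,4,5,6,7,8,9,10} 84
  if 0:h drops first: 120 orders
  if 2:m drops first: 45 orders
heap linearizations: 165

165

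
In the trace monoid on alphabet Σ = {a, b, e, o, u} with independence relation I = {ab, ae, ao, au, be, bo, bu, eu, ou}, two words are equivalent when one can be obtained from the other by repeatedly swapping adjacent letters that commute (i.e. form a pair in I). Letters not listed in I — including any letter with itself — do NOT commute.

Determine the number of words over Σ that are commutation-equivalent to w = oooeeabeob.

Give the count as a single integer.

360

drop 0:o onto floor
drop 1:o onto {0:o}
drop 2:o onto {1:o}
drop 3:e onto {2:o}
drop 4:e onto {3:e}
drop 5:a onto floor
drop 6:b onto floor
drop 7:e onto {4:e}
drop 8:o onto {7:e}
drop 9:b onto {6:b}
ground layer = {0:o, 5:a, 6:b}
drop-orders for the pieces not yet dropped (sum over which currently-grounded one goes next):
  1 to go: {5} 1  {8} 1  {9} 1
  2 to go: {5,8} 2  {5,9} 2  {6,9} 1  {7,8} 1  {8,9} 2
  3 to go: {4,7,8} 1  {5,6,9} 3  {5,7,8} 3  {5,8,9} 6  {6,8,9} 3  {7,8,9} 3
  4 to go: {3,4,7,8} 1  {4,5,7,8} 4  {4,7,8,9} 4  {5,6,8,9} 12  {5,7,8,9} 12  {6,7,8,9} 6
  5 to go: {2,3,4,7,8} 1  {3,4,5,7,8} 5  {3,4,7,8,9} 5  {4,5,7,8,9} 20  {4,6,7,8,9} 10  {5,6,7,8,9} 30
  6 to go: {1,2,3,4,7,8} 1  {2,3,4,5,7,8} 6  {2,3,4,7,8,9} 6  {3,4,5,7,8,9} 30  {3,4,6,7,8,9} 15  {4,5,6,7,8,9} 60
  7 to go: {0,1,2,3,4,7,8} 1  {1,2,3,4,5,7,8} 7  {1,2,3,4,7,8,9} 7  {2,3,4,5,7,8,9} 42  {2,3,4,6,7,8,9} 21  {3,4,5,6,7,8,9} 105
  8 to go: {0,1,2,3,4,5,7,8} 8  {0,1,2,3,4,7,8,9} 8  {1,2,3,4,5,7,8,9} 56  {1,2,3,4,6,7,8,9} 28  {2,3,4,5,6,7,8,9} 168
  if 0:o drops first: 252 orders
  if 5:a drops first: 36 orders
  if 6:b drops first: 72 orders
heap linearizations: 360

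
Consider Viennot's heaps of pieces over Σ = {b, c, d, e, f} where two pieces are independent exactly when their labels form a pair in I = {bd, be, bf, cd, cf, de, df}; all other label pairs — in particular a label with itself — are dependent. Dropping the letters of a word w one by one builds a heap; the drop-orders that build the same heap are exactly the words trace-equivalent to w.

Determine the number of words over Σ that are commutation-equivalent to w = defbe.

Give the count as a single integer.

#0=d has no predecessor
#1=e has no predecessor
#2=f depends on [1:e]
#3=b has no predecessor
#4=e depends on [2:f]
sources: [0:d, 1:e, 3:b]
N(rest) = Σ N(rest − s) over sources s of rest; N(one piece) = 1:
  size 1 → [0]=1  [3]=1  [4]=1
  size 2 → [0,3]=2  [0,4]=2  [2,4]=1  [3,4]=2
  size 3 → [0,2,4]=3  [0,3,4]=6  [1,2,4]=1  [2,3,4]=3
  first=0(d) contributes 4
  first=1(e) contributes 12
  first=3(b) contributes 4
|[w]| = 20

20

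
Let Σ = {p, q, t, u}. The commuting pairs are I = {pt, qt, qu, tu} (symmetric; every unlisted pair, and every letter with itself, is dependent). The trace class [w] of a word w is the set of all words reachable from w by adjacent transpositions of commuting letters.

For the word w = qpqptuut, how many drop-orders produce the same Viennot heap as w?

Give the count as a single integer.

28

piece 0:q — minimal
piece 1:p rests on {0:q}
piece 2:q rests on {1:p}
piece 3:p rests on {2:q}
piece 4:t — minimal
piece 5:u rests on {3:p}
piece 6:u rests on {5:u}
piece 7:t rests on {4:t}
minimal pieces: {0:q, 4:t}
ways to finish when only these pieces remain (= sum over removing one remaining piece with nothing left below it):
  1 left: {6}→1  {7}→1
  2 left: {4,7}→1  {5,6}→1  {6,7}→2
  3 left: {3,5,6}→1  {4,6,7}→3  {5,6,7}→3
  4 left: {2,3,5,6}→1  {3,5,6,7}→4  {4,5,6,7}→6
  5 left: {1,2,3,5,6}→1  {2,3,5,6,7}→5  {3,4,5,6,7}→10
  6 left: {0,1,2,3,5,6}→1  {1,2,3,5,6,7}→6  {2,3,4,5,6,7}→15
  placing 0:q first → 21 extensions
  placing 4:t first → 7 extensions
total linear extensions = 28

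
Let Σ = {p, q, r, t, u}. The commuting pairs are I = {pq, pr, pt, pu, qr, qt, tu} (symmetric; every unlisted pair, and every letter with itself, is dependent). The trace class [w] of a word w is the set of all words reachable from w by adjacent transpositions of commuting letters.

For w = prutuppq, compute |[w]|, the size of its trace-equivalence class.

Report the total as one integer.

224

drop 0:p onto floor
drop 1:r onto floor
drop 2:u onto {1:r}
drop 3:t onto {1:r}
drop 4:u onto {2:u}
drop 5:p onto {0:p}
drop 6:p onto {5:p}
drop 7:q onto {4:u}
ground layer = {0:p, 1:r}
drop-orders for the pieces not yet dropped (sum over which currently-grounded one goes next):
  1 to go: {3} 1  {6} 1  {7} 1
  2 to go: {3,6} 2  {3,7} 2  {4,7} 1  {5,6} 1  {6,7} 2
  3 to go: {0,5,6} 1  {2,4,7} 1  {3,4,7} 3  {3,5,6} 3  {3,6,7} 6  {4,6,7} 3  {5,6,7} 3
  4 to go: {0,3,5,6} 4  {0,5,6,7} 4  {2,3,4,7} 4  {2,4,6,7} 4  {3,4,6,7} 12  {3,5,6,7} 12  {4,5,6,7} 6
  5 to go: {0,3,5,6,7} 20  {0,4,5,6,7} 10  {1,2,3,4,7} 4  {2,3,4,6,7} 20  {2,4,5,6,7} 10  {3,4,5,6,7} 30
  6 to go: {0,2,4,5,6,7} 20  {0,3,4,5,6,7} 60  {1,2,3,4,6,7} 24  {2,3,4,5,6,7} 60
  if 0:p drops first: 84 orders
  if 1:r drops first: 140 orders
heap linearizations: 224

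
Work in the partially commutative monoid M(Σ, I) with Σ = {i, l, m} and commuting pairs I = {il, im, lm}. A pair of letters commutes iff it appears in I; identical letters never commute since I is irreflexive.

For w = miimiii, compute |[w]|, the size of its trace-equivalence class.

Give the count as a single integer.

21

piece 0:m — minimal
piece 1:i — minimal
piece 2:i rests on {1:i}
piece 3:m rests on {0:m}
piece 4:i rests on {2:i}
piece 5:i rests on {4:i}
piece 6:i rests on {5:i}
minimal pieces: {0:m, 1:i}
ways to finish when only these pieces remain (= sum over removing one remaining piece with nothing left below it):
  1 left: {3}→1  {6}→1
  2 left: {0,3}→1  {3,6}→2  {5,6}→1
  3 left: {0,3,6}→3  {3,5,6}→3  {4,5,6}→1
  4 left: {0,3,5,6}→6  {2,4,5,6}→1  {3,4,5,6}→4
  5 left: {0,3,4,5,6}→10  {1,2,4,5,6}→1  {2,3,4,5,6}→5
  placing 0:m first → 6 extensions
  placing 1:i first → 15 extensions
total linear extensions = 21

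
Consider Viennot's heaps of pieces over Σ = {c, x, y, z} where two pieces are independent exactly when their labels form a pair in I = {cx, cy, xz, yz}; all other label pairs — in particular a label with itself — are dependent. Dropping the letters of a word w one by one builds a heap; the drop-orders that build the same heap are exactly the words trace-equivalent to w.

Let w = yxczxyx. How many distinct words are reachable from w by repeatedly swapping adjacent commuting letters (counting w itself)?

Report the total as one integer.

21

0(y) covers ∅
1(x) covers 0:y
2(c) covers ∅
3(z) covers 2:c
4(x) covers 1:x
5(y) covers 4:x
6(x) covers 5:y
floor of heap: 0:y, 2:c
completions by unplaced set U, small U first (add the entries for U minus each lowest piece of U):
  |U|=1: {3}:1  {6}:1
  |U|=2: {2,3}:1  {3,6}:2  {5,6}:1
  |U|=3: {2,3,6}:3  {3,5,6}:3  {4,5,6}:1
  |U|=4: {1,4,5,6}:1  {2,3,5,6}:6  {3,4,5,6}:4
  |U|=5: {0,1,4,5,6}:1  {1,3,4,5,6}:5  {2,3,4,5,6}:10
  start at 0(y): 15
  start at 2(c): 6
sum over floor = 21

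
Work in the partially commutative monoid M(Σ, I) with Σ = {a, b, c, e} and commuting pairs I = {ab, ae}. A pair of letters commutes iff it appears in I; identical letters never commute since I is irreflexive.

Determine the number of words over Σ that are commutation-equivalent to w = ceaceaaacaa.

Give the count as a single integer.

8

0(c) covers ∅
1(e) covers 0:c
2(a) covers 0:c
3(c) covers 1:e, 2:a
4(e) covers 3:c
5(a) covers 3:c
6(a) covers 5:a
7(a) covers 6:a
8(c) covers 4:e, 7:a
9(a) covers 8:c
10(a) covers 9:a
floor of heap: 0:c
completions by unplaced set U, small U first (add the entries for U minus each lowest piece of U):
  |U|=1: {10}:1
  |U|=2: {9,10}:1
  |U|=3: {8,9,10}:1
  |U|=4: {4,8,9,10}:1  {7,8,9,10}:1
  |U|=5: {4,7,8,9,10}:2  {6,7,8,9,10}:1
  |U|=6: {4,6,7,8,9,10}:3  {5,6,7,8,9,10}:1
  |U|=7: {4,5,6,7,8,9,10}:4
  |U|=8: {3,4,5,6,7,8,9,10}:4
  |U|=9: {1,3,4,5,6,7,8,9,10}:4  {2,3,4,5,6,7,8,9,10}:4
  start at 0(c): 8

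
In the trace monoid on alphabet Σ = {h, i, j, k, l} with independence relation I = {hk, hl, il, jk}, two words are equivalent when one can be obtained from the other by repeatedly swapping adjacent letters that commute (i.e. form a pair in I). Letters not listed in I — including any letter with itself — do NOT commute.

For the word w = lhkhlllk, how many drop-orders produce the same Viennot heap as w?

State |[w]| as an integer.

28

piece 0:l — minimal
piece 1:h — minimal
piece 2:k rests on {0:l}
piece 3:h rests on {1:h}
piece 4:l rests on {2:k}
piece 5:l rests on {4:l}
piece 6:l rests on {5:l}
piece 7:k rests on {6:l}
minimal pieces: {0:l, 1:h}
ways to finish when only these pieces remain (= sum over removing one remaining piece with nothing left below it):
  1 left: {3}→1  {7}→1
  2 left: {1,3}→1  {3,7}→2  {6,7}→1
  3 left: {1,3,7}→3  {3,6,7}→3  {5,6,7}→1
  4 left: {1,3,6,7}→6  {3,5,6,7}→4  {4,5,6,7}→1
  5 left: {1,3,5,6,7}→10  {2,4,5,6,7}→1  {3,4,5,6,7}→5
  6 left: {0,2,4,5,6,7}→1  {1,3,4,5,6,7}→15  {2,3,4,5,6,7}→6
  placing 0:l first → 21 extensions
  placing 1:h first → 7 extensions
total linear extensions = 28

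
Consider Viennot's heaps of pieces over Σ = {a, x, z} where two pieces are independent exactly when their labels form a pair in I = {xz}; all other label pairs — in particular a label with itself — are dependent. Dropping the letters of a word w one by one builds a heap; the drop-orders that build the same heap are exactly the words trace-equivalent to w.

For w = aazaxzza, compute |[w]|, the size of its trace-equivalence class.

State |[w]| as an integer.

drop 0:a onto floor
drop 1:a onto {0:a}
drop 2:z onto {1:a}
drop 3:a onto {2:z}
drop 4:x onto {3:a}
drop 5:z onto {3:a}
drop 6:z onto {5:z}
drop 7:a onto {4:x, 6:z}
ground layer = {0:a}
drop-orders for the pieces not yet dropped (sum over which currently-grounded one goes next):
  1 to go: {7} 1
  2 to go: {4,7} 1  {6,7} 1
  3 to go: {4,6,7} 2  {5,6,7} 1
  4 to go: {4,5,6,7} 3
  5 to go: {3,4,5,6,7} 3
  6 to go: {2,3,4,5,6,7} 3
  if 0:a drops first: 3 orders

3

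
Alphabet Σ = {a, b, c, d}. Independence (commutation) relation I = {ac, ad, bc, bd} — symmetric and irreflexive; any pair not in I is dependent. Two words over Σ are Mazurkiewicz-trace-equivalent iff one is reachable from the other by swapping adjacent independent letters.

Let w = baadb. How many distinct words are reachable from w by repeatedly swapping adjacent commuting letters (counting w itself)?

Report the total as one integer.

5

#0=b has no predecessor
#1=a depends on [0:b]
#2=a depends on [1:a]
#3=d has no predecessor
#4=b depends on [2:a]
sources: [0:b, 3:d]
N(rest) = Σ N(rest − s) over sources s of rest; N(one piece) = 1:
  size 1 → [3]=1  [4]=1
  size 2 → [2,4]=1  [3,4]=2
  size 3 → [1,2,4]=1  [2,3,4]=3
  first=0(b) contributes 4
  first=3(d) contributes 1
|[w]| = 5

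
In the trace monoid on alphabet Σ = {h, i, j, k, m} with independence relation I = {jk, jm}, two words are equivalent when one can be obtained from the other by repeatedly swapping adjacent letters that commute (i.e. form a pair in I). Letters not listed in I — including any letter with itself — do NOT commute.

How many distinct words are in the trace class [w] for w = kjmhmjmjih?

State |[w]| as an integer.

0(k) covers ∅
1(j) covers ∅
2(m) covers 0:k
3(h) covers 1:j, 2:m
4(m) covers 3:h
5(j) covers 3:h
6(m) covers 4:m
7(j) covers 5:j
8(i) covers 6:m, 7:j
9(h) covers 8:i
floor of heap: 0:k, 1:j
completions by unplaced set U, small U first (add the entries for U minus each lowest piece of U):
  |U|=1: {9}:1
  |U|=2: {8,9}:1
  |U|=3: {6,8,9}:1  {7,8,9}:1
  |U|=4: {4,6,8,9}:1  {5,7,8,9}:1  {6,7,8,9}:2
  |U|=5: {4,6,7,8,9}:3  {5,6,7,8,9}:3
  |U|=6: {4,5,6,7,8,9}:6
  |U|=7: {3,4,5,6,7,8,9}:6
  |U|=8: {1,3,4,5,6,7,8,9}:6  {2,3,4,5,6,7,8,9}:6
  start at 0(k): 12
  start at 1(j): 6
sum over floor = 18

18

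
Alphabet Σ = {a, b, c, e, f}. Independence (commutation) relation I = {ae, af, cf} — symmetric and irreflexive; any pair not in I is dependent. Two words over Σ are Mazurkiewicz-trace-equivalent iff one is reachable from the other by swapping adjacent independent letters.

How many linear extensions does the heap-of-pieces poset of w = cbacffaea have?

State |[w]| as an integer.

drop 0:c onto floor
drop 1:b onto {0:c}
drop 2:a onto {1:b}
drop 3:c onto {2:a}
drop 4:f onto {1:b}
drop 5:f onto {4:f}
drop 6:a onto {3:c}
drop 7:e onto {3:c, 5:f}
drop 8:a onto {6:a}
ground layer = {0:c}
drop-orders for the pieces not yet dropped (sum over which currently-grounded one goes next):
  1 to go: {7} 1  {8} 1
  2 to go: {5,7} 1  {6,8} 1  {7,8} 2
  3 to go: {4,5,7} 1  {5,7,8} 3  {6,7,8} 3
  4 to go: {3,6,7,8} 3  {4,5,7,8} 4  {5,6,7,8} 6
  5 to go: {2,3,6,7,8} 3  {3,5,6,7,8} 9  {4,5,6,7,8} 10
  6 to go: {2,3,5,6,7,8} 12  {3,4,5,6,7,8} 19
  7 to go: {2,3,4,5,6,7,8} 31
  if 0:c drops first: 31 orders

31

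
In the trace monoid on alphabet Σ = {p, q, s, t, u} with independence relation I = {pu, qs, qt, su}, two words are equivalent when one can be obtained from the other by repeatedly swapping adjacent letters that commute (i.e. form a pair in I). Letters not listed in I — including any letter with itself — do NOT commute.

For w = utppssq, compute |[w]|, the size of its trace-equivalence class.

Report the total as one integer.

3

0(u) covers ∅
1(t) covers 0:u
2(p) covers 1:t
3(p) covers 2:p
4(s) covers 3:p
5(s) covers 4:s
6(q) covers 3:p
floor of heap: 0:u
completions by unplaced set U, small U first (add the entries for U minus each lowest piece of U):
  |U|=1: {5}:1  {6}:1
  |U|=2: {4,5}:1  {5,6}:2
  |U|=3: {4,5,6}:3
  |U|=4: {3,4,5,6}:3
  |U|=5: {2,3,4,5,6}:3
  start at 0(u): 3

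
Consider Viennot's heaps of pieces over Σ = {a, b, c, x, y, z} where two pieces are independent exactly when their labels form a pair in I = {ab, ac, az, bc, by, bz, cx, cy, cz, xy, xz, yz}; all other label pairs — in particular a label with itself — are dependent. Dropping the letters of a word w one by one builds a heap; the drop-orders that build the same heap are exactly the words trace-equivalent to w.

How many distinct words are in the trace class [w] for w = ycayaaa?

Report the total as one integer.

7

#0=y has no predecessor
#1=c has no predecessor
#2=a depends on [0:y]
#3=y depends on [2:a]
#4=a depends on [3:y]
#5=a depends on [4:a]
#6=a depends on [5:a]
sources: [0:y, 1:c]
N(rest) = Σ N(rest − s) over sources s of rest; N(one piece) = 1:
  size 1 → [1]=1  [6]=1
  size 2 → [1,6]=2  [5,6]=1
  size 3 → [1,5,6]=3  [4,5,6]=1
  size 4 → [1,4,5,6]=4  [3,4,5,6]=1
  size 5 → [1,3,4,5,6]=5  [2,3,4,5,6]=1
  first=0(y) contributes 6
  first=1(c) contributes 1
|[w]| = 7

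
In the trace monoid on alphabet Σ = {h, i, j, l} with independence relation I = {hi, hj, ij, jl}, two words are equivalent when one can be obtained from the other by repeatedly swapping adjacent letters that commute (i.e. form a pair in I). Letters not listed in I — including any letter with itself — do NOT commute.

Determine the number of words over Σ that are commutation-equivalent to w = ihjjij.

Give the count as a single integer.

#0=i has no predecessor
#1=h has no predecessor
#2=j has no predecessor
#3=j depends on [2:j]
#4=i depends on [0:i]
#5=j depends on [3:j]
sources: [0:i, 1:h, 2:j]
N(rest) = Σ N(rest − s) over sources s of rest; N(one piece) = 1:
  size 1 → [1]=1  [4]=1  [5]=1
  size 2 → [0,4]=1  [1,4]=2  [1,5]=2  [3,5]=1  [4,5]=2
  size 3 → [0,1,4]=3  [0,4,5]=3  [1,3,5]=3  [1,4,5]=6  [2,3,5]=1  [3,4,5]=3
  size 4 → [0,1,4,5]=12  [0,3,4,5]=6  [1,2,3,5]=4  [1,3,4,5]=12  [2,3,4,5]=4
  first=0(i) contributes 20
  first=1(h) contributes 10
  first=2(j) contributes 30
|[w]| = 60

60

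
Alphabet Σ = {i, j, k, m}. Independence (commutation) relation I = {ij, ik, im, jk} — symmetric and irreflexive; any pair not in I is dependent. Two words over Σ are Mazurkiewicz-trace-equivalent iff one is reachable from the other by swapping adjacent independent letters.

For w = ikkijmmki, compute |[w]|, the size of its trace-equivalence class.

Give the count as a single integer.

drop 0:i onto floor
drop 1:k onto floor
drop 2:k onto {1:k}
drop 3:i onto {0:i}
drop 4:j onto floor
drop 5:m onto {2:k, 4:j}
drop 6:m onto {5:m}
drop 7:k onto {6:m}
drop 8:i onto {3:i}
ground layer = {0:i, 1:k, 4:j}
drop-orders for the pieces not yet dropped (sum over which currently-grounded one goes next):
  1 to go: {7} 1  {8} 1
  2 to go: {3,8} 1  {6,7} 1  {7,8} 2
  3 to go: {0,3,8} 1  {3,7,8} 3  {5,6,7} 1  {6,7,8} 3
  4 to go: {0,3,7,8} 4  {2,5,6,7} 1  {3,6,7,8} 6  {4,5,6,7} 1  {5,6,7,8} 4
  5 to go: {0,3,6,7,8} 10  {1,2,5,6,7} 1  {2,4,5,6,7} 2  {2,5,6,7,8} 5  {3,5,6,7,8} 10  {4,5,6,7,8} 5
  6 to go: {0,3,5,6,7,8} 20  {1,2,4,5,6,7} 3  {1,2,5,6,7,8} 6  {2,3,5,6,7,8} 15  {2,4,5,6,7,8} 12  {3,4,5,6,7,8} 15
  7 to go: {0,2,3,5,6,7,8} 35  {0,3,4,5,6,7,8} 35  {1,2,3,5,6,7,8} 21  {1,2,4,5,6,7,8} 21  {2,3,4,5,6,7,8} 42
  if 0:i drops first: 84 orders
  if 1:k drops first: 112 orders
  if 4:j drops first: 56 orders
heap linearizations: 252

252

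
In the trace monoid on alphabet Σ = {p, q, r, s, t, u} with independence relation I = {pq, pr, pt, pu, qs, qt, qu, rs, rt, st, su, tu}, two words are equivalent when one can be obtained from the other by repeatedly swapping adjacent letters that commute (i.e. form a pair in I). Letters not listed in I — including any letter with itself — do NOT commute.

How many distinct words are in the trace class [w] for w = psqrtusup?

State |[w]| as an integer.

630

0(p) covers ∅
1(s) covers 0:p
2(q) covers ∅
3(r) covers 2:q
4(t) covers ∅
5(u) covers 3:r
6(s) covers 1:s
7(u) covers 5:u
8(p) covers 6:s
floor of heap: 0:p, 2:q, 4:t
completions by unplaced set U, small U first (add the entries for U minus each lowest piece of U):
  |U|=1: {4}:1  {7}:1  {8}:1
  |U|=2: {4,7}:2  {4,8}:2  {5,7}:1  {6,8}:1  {7,8}:2
  |U|=3: {1,6,8}:1  {3,5,7}:1  {4,5,7}:3  {4,6,8}:3  {4,7,8}:6  {5,7,8}:3  {6,7,8}:3
  |U|=4: {0,1,6,8}:1  {1,4,6,8}:4  {1,6,7,8}:4  {2,3,5,7}:1  {3,4,5,7}:4  {3,5,7,8}:4  {4,5,7,8}:12  {4,6,7,8}:12  {5,6,7,8}:6
  |U|=5: {0,1,4,6,8}:5  {0,1,6,7,8}:5  {1,4,6,7,8}:20  {1,5,6,7,8}:10  {2,3,4,5,7}:5  {2,3,5,7,8}:5  {3,4,5,7,8}:20  {3,5,6,7,8}:10  {4,5,6,7,8}:30
  |U|=6: {0,1,4,6,7,8}:30  {0,1,5,6,7,8}:15  {1,3,5,6,7,8}:20  {1,4,5,6,7,8}:60  {2,3,4,5,7,8}:30  {2,3,5,6,7,8}:15  {3,4,5,6,7,8}:60
  |U|=7: {0,1,3,5,6,7,8}:35  {0,1,4,5,6,7,8}:105  {1,2,3,5,6,7,8}:35  {1,3,4,5,6,7,8}:140  {2,3,4,5,6,7,8}:105
  start at 0(p): 280
  start at 2(q): 280
  start at 4(t): 70
sum over floor = 630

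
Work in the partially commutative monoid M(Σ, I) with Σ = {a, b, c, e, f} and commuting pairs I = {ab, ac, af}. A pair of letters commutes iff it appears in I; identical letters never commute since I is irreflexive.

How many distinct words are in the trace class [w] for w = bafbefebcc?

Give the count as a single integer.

piece 0:b — minimal
piece 1:a — minimal
piece 2:f rests on {0:b}
piece 3:b rests on {2:f}
piece 4:e rests on {1:a, 3:b}
piece 5:f rests on {4:e}
piece 6:e rests on {5:f}
piece 7:b rests on {6:e}
piece 8:c rests on {7:b}
piece 9:c rests on {8:c}
minimal pieces: {0:b, 1:a}
ways to finish when only these pieces remain (= sum over removing one remaining piece with nothing left below it):
  1 left: {9}→1
  2 left: {8,9}→1
  3 left: {7,8,9}→1
  4 left: {6,7,8,9}→1
  5 left: {5,6,7,8,9}→1
  6 left: {4,5,6,7,8,9}→1
  7 left: {1,4,5,6,7,8,9}→1  {3,4,5,6,7,8,9}→1
  8 left: {1,3,4,5,6,7,8,9}→2  {2,3,4,5,6,7,8,9}→1
  placing 0:b first → 3 extensions
  placing 1:a first → 1 extensions
total linear extensions = 4

4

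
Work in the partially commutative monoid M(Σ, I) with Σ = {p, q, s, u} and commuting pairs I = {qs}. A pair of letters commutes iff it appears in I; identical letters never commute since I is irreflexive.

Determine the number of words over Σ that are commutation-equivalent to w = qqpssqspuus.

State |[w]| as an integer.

0(q) covers ∅
1(q) covers 0:q
2(p) covers 1:q
3(s) covers 2:p
4(s) covers 3:s
5(q) covers 2:p
6(s) covers 4:s
7(p) covers 5:q, 6:s
8(u) covers 7:p
9(u) covers 8:u
10(s) covers 9:u
floor of heap: 0:q
completions by unplaced set U, small U first (add the entries for U minus each lowest piece of U):
  |U|=1: {10}:1
  |U|=2: {9,10}:1
  |U|=3: {8,9,10}:1
  |U|=4: {7,8,9,10}:1
  |U|=5: {5,7,8,9,10}:1  {6,7,8,9,10}:1
  |U|=6: {4,6,7,8,9,10}:1  {5,6,7,8,9,10}:2
  |U|=7: {3,4,6,7,8,9,10}:1  {4,5,6,7,8,9,10}:3
  |U|=8: {3,4,5,6,7,8,9,10}:4
  |U|=9: {2,3,4,5,6,7,8,9,10}:4
  start at 0(q): 4

4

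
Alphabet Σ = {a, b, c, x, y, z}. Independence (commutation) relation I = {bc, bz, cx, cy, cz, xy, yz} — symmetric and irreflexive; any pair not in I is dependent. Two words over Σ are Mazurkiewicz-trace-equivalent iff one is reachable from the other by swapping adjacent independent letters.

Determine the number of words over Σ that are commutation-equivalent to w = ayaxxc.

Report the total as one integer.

3

0(a) covers ∅
1(y) covers 0:a
2(a) covers 1:y
3(x) covers 2:a
4(x) covers 3:x
5(c) covers 2:a
floor of heap: 0:a
completions by unplaced set U, small U first (add the entries for U minus each lowest piece of U):
  |U|=1: {4}:1  {5}:1
  |U|=2: {3,4}:1  {4,5}:2
  |U|=3: {3,4,5}:3
  |U|=4: {2,3,4,5}:3
  start at 0(a): 3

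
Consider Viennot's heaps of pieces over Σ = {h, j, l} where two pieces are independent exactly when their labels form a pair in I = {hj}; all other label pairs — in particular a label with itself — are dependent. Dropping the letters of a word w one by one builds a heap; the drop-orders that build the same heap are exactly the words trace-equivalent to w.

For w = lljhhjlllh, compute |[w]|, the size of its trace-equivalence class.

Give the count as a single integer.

drop 0:l onto floor
drop 1:l onto {0:l}
drop 2:j onto {1:l}
drop 3:h onto {1:l}
drop 4:h onto {3:h}
drop 5:j onto {2:j}
drop 6:l onto {4:h, 5:j}
drop 7:l onto {6:l}
drop 8:l onto {7:l}
drop 9:h onto {8:l}
ground layer = {0:l}
drop-orders for the pieces not yet dropped (sum over which currently-grounded one goes next):
  1 to go: {9} 1
  2 to go: {8,9} 1
  3 to go: {7,8,9} 1
  4 to go: {6,7,8,9} 1
  5 to go: {4,6,7,8,9} 1  {5,6,7,8,9} 1
  6 to go: {2,5,6,7,8,9} 1  {3,4,6,7,8,9} 1  {4,5,6,7,8,9} 2
  7 to go: {2,4,5,6,7,8,9} 3  {3,4,5,6,7,8,9} 3
  8 to go: {2,3,4,5,6,7,8,9} 6
  if 0:l drops first: 6 orders

6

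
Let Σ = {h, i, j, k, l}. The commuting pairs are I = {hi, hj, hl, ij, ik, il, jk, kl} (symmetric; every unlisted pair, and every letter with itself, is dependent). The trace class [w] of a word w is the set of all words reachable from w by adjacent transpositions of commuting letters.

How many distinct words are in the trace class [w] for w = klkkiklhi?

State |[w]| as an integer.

756

#0=k has no predecessor
#1=l has no predecessor
#2=k depends on [0:k]
#3=k depends on [2:k]
#4=i has no predecessor
#5=k depends on [3:k]
#6=l depends on [1:l]
#7=h depends on [5:k]
#8=i depends on [4:i]
sources: [0:k, 1:l, 4:i]
N(rest) = Σ N(rest − s) over sources s of rest; N(one piece) = 1:
  size 1 → [6]=1  [7]=1  [8]=1
  size 2 → [1,6]=1  [4,8]=1  [5,7]=1  [6,7]=2  [6,8]=2  [7,8]=2
  size 3 → [1,6,7]=3  [1,6,8]=3  [3,5,7]=1  [4,6,8]=3  [4,7,8]=3  [5,6,7]=3  [5,7,8]=3  [6,7,8]=6
  size 4 → [1,4,6,8]=6  [1,5,6,7]=6  [1,6,7,8]=12  [2,3,5,7]=1  [3,5,6,7]=4  [3,5,7,8]=4  [4,5,7,8]=6  [4,6,7,8]=12  [5,6,7,8]=12
  size 5 → [0,2,3,5,7]=1  [1,3,5,6,7]=10  [1,4,6,7,8]=30  [1,5,6,7,8]=30  [2,3,5,6,7]=5  [2,3,5,7,8]=5  [3,4,5,7,8]=10  [3,5,6,7,8]=20  [4,5,6,7,8]=30
  size 6 → [0,2,3,5,6,7]=6  [0,2,3,5,7,8]=6  [1,2,3,5,6,7]=15  [1,3,5,6,7,8]=60  [1,4,5,6,7,8]=90  [2,3,4,5,7,8]=15  [2,3,5,6,7,8]=30  [3,4,5,6,7,8]=60
  size 7 → [0,1,2,3,5,6,7]=21  [0,2,3,4,5,7,8]=21  [0,2,3,5,6,7,8]=42  [1,2,3,5,6,7,8]=105  [1,3,4,5,6,7,8]=210  [2,3,4,5,6,7,8]=105
  first=0(k) contributes 420
  first=1(l) contributes 168
  first=4(i) contributes 168
|[w]| = 756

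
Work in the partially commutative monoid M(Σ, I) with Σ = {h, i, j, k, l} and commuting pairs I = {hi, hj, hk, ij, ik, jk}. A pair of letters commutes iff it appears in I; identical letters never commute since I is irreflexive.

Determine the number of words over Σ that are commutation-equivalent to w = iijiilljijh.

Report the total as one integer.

drop 0:i onto floor
drop 1:i onto {0:i}
drop 2:j onto floor
drop 3:i onto {1:i}
drop 4:i onto {3:i}
drop 5:l onto {2:j, 4:i}
drop 6:l onto {5:l}
drop 7:j onto {6:l}
drop 8:i onto {6:l}
drop 9:j onto {7:j}
drop 10:h onto {6:l}
ground layer = {0:i, 2:j}
drop-orders for the pieces not yet dropped (sum over which currently-grounded one goes next):
  1 to go: {8} 1  {9} 1  {10} 1
  2 to go: {7,9} 1  {8,9} 2  {8,10} 2  {9,10} 2
  3 to go: {7,8,9} 3  {7,9,10} 3  {8,9,10} 6
  4 to go: {7,8,9,10} 12
  5 to go: {6,7,8,9,10} 12
  6 to go: {5,6,7,8,9,10} 12
  7 to go: {2,5,6,7,8,9,10} 12  {4,5,6,7,8,9,10} 12
  8 to go: {2,4,5,6,7,8,9,10} 24  {3,4,5,6,7,8,9,10} 12
  9 to go: {1,3,4,5,6,7,8,9,10} 12  {2,3,4,5,6,7,8,9,10} 36
  if 0:i drops first: 48 orders
  if 2:j drops first: 12 orders
heap linearizations: 60

60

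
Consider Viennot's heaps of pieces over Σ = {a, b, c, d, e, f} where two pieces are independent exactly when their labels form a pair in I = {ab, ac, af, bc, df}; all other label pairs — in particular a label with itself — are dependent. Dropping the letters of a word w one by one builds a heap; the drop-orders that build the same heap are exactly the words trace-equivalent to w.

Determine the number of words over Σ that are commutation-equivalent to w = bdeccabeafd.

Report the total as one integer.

piece 0:b — minimal
piece 1:d rests on {0:b}
piece 2:e rests on {1:d}
piece 3:c rests on {2:e}
piece 4:c rests on {3:c}
piece 5:a rests on {2:e}
piece 6:b rests on {2:e}
piece 7:e rests on {4:c, 5:a, 6:b}
piece 8:a rests on {7:e}
piece 9:f rests on {7:e}
piece 10:d rests on {8:a}
minimal pieces: {0:b}
ways to finish when only these pieces remain (= sum over removing one remaining piece with nothing left below it):
  1 left: {9}→1  {10}→1
  2 left: {8,10}→1  {9,10}→2
  3 left: {8,9,10}→3
  4 left: {7,8,9,10}→3
  5 left: {4,7,8,9,10}→3  {5,7,8,9,10}→3  {6,7,8,9,10}→3
  6 left: {3,4,7,8,9,10}→3  {4,5,7,8,9,10}→6  {4,6,7,8,9,10}→6  {5,6,7,8,9,10}→6
  7 left: {3,4,5,7,8,9,10}→9  {3,4,6,7,8,9,10}→9  {4,5,6,7,8,9,10}→18
  8 left: {3,4,5,6,7,8,9,10}→36
  9 left: {2,3,4,5,6,7,8,9,10}→36
  placing 0:b first → 36 extensions

36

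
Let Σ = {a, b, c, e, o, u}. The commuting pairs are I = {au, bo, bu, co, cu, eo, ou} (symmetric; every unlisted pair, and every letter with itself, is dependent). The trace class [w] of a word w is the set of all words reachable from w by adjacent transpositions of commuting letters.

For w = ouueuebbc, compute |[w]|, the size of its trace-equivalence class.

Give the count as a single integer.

9

piece 0:o — minimal
piece 1:u — minimal
piece 2:u rests on {1:u}
piece 3:e rests on {2:u}
piece 4:u rests on {3:e}
piece 5:e rests on {4:u}
piece 6:b rests on {5:e}
piece 7:b rests on {6:b}
piece 8:c rests on {7:b}
minimal pieces: {0:o, 1:u}
ways to finish when only these pieces remain (= sum over removing one remaining piece with nothing left below it):
  1 left: {0}→1  {8}→1
  2 left: {0,8}→2  {7,8}→1
  3 left: {0,7,8}→3  {6,7,8}→1
  4 left: {0,6,7,8}→4  {5,6,7,8}→1
  5 left: {0,5,6,7,8}→5  {4,5,6,7,8}→1
  6 left: {0,4,5,6,7,8}→6  {3,4,5,6,7,8}→1
  7 left: {0,3,4,5,6,7,8}→7  {2,3,4,5,6,7,8}→1
  placing 0:o first → 1 extensions
  placing 1:u first → 8 extensions
total linear extensions = 9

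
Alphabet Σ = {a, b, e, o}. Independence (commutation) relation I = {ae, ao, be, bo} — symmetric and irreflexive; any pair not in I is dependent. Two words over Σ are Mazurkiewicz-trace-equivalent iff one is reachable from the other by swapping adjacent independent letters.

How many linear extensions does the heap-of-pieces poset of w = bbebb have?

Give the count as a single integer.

drop 0:b onto floor
drop 1:b onto {0:b}
drop 2:e onto floor
drop 3:b onto {1:b}
drop 4:b onto {3:b}
ground layer = {0:b, 2:e}
drop-orders for the pieces not yet dropped (sum over which currently-grounded one goes next):
  1 to go: {2} 1  {4} 1
  2 to go: {2,4} 2  {3,4} 1
  3 to go: {1,3,4} 1  {2,3,4} 3
  if 0:b drops first: 4 orders
  if 2:e drops first: 1 orders
heap linearizations: 5

5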